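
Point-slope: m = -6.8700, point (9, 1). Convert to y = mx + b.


y - 1 = -6.8700(x - 9)
y = -6.8700x + 1 + 6.8700*9
y = -6.8700x + 62.8300

y = -6.8700x + 62.8300


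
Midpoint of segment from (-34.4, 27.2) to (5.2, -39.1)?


Mx = (-34.4 + 5.2)/2 = -29.2/2 = -14.6000
My = (27.2 - 39.1)/2 = -11.9/2 = -5.9500

(-14.6000, -5.9500)


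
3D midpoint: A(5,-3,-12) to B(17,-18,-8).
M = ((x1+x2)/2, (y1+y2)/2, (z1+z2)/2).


Mx = (5+17)/2 = 11.0000
My = (-3- 18)/2 = -10.5000
Mz = (-12- 8)/2 = -10.0000

M = (11.0000, -10.5000, -10.0000)


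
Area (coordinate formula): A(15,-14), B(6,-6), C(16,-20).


15*(-6+ 20) = 210
6*(-20+ 14) = -36
16*(-14+ 6) = -128
sum = 46
Area = |46|/2 = 23.0000

23.0000 sq units


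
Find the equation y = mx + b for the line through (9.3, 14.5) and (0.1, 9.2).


m = (-5.3)/(-9.2) = 0.5761
b = y1 - m*x1 = 14.5 - (-5.3*9.3)/(-9.2) = 14.5 - 5.3576 = 9.1424

y = 0.5761x + 9.1424


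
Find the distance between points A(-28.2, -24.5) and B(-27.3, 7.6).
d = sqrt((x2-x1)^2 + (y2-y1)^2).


dx = -27.3 + 28.2 = 0.9
dy = 7.6 + 24.5 = 32.1
d = sqrt(0.81 + 1030.41) = sqrt(1031.22) = 32.1126

32.1126


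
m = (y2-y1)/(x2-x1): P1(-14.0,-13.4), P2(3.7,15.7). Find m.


dy = 15.7 + 13.4 = 29.1
dx = 3.7 + 14.0 = 17.7
m = 29.1/17.7 = 1.6441

m = 1.6441


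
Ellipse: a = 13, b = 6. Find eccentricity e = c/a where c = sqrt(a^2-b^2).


c = sqrt(169-36) = sqrt(133) = 11.5326
e = c/a = sqrt(133)/13 = 0.8871

e = 0.8871


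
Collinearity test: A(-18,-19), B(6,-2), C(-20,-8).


-18*(-2+ 8) + 6*(-8+ 19) - 20*(-19+ 2)
= -108 + 66 + 340 = 298

No, not collinear (determinant = 298)


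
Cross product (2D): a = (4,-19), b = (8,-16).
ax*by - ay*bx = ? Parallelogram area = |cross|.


cross = 4*(-16) + 19*8 = -64 + 152 = 88
Parallelogram area = |88| = 88

cross = 88, parallelogram area = 88


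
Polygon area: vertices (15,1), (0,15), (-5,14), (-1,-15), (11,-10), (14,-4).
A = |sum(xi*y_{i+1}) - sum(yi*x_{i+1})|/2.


sum(xi*y_{i+1}) = 15*15 + 0*14 - 5*(-15) - 1*(-10) + 11*(-4) + 14*1 = 280
sum(yi*x_{i+1}) = 1*0 + 15*(-5) + 14*(-1) - 15*11 - 10*14 - 4*15 = -454
Area = |280 + 454|/2 = 734/2 = 367.0000

367.0000 sq units


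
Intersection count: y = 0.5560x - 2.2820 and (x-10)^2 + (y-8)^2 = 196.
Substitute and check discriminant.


Substitute y = 0.5560x - 2.2820: (x-10)^2 + (0.5560x- 2.2820-8)^2 = 196
Expand to Ax^2 + Bx + C = 0, where b-k = -10.282
A = 1+m^2 = 1.309136
B = 2(m(b-k) - h) = 2(0.5560*(-10.282) - 10) = -31.433584
C = h^2 + (b-k)^2 - r^2 = 100 + 105.719524 - 196 = 9.719524
disc = B^2-4AC = 988.0702 - 50.8967 = 937.1735
disc > 0

2 intersection points


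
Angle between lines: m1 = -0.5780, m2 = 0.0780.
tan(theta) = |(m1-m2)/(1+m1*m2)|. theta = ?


m1-m2 = -0.656
1+m1*m2 = 0.954916
tan(theta) = |-0.656/0.954916| = 0.686971
theta = arctan(|-0.656/0.954916|) = 34.4880 degrees (acute angle)

34.4880 degrees


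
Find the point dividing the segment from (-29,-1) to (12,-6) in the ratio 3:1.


Px = (3*12 + 1*(-29))/4 = 7/4 = 1.7500
Py = (3*(-6) + 1*(-1))/4 = -19/4 = -4.7500

P = (1.7500, -4.7500)


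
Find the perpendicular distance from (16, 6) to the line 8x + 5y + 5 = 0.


|8*16 + 5*6 + 5| = |163| = 163
sqrt(64 + 25) = sqrt(89) = 9.4340
d = 163/sqrt(89) = 17.2780

17.2780


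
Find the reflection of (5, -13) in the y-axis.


Reflection rule for y-axis: (-x, y)
(5, -13) -> (-5, -13)

(-5, -13)


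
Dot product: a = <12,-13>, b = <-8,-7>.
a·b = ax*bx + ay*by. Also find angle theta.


a·b = 12*(-8) - 13*(-7) = -96 + 91 = -5
|a| = sqrt(144+169) = 17.6918
|b| = sqrt(64+49) = 10.6301
cos(theta) = -5/(sqrt(313)*sqrt(113)) = -5/sqrt(35369) = -0.026586
theta = arccos(-5/sqrt(35369)) = 91.5235 degrees

a·b = -5, theta = 91.5235 deg


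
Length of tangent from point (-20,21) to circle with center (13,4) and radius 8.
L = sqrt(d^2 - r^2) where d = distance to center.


d = sqrt((-20-13)^2 + (21-4)^2) = sqrt(1089+289) = 37.1214
L = sqrt(1378.0000 - 64) = sqrt(1314.0000) = 36.2491

36.2491


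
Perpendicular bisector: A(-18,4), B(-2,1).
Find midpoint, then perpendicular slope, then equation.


Midpoint = (-10, 2.5)
Slope of AB = dy/dx = -3/16 = -0.1875
Perp slope = -dx/dy = 16/3 = 5.3333
b = My - (perp slope)*Mx = 2.5 + (16*(-10))/(-3) = 2.5 + 53.3333 = 55.8333

y = 5.3333x + 55.8333


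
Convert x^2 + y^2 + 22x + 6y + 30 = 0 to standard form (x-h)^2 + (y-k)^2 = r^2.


h = -D/2 = -22/2 = -11
k = -E/2 = -6/2 = -3
r^2 = h^2 + k^2 - F = 121 + 9 - 30 = 100
r = 10

Center (-11, -3), radius = 10


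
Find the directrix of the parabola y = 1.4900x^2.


a = 1.4900
1/(4a) = 0.1678
directrix: y = -0.1678 = -0.1678

y = -0.1678


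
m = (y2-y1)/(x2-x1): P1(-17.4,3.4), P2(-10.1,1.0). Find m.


dy = 1.0 - 3.4 = -2.4
dx = -10.1 + 17.4 = 7.3
m = -2.4/7.3 = -0.3288

m = -0.3288


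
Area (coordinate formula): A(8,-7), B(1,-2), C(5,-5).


8*(-2+ 5) = 24
1*(-5+ 7) = 2
5*(-7+ 2) = -25
sum = 1
Area = |1|/2 = 0.5000

0.5000 sq units


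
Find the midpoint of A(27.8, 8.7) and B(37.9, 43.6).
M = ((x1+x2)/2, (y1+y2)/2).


Mx = (27.8 + 37.9)/2 = 65.7/2 = 32.8500
My = (8.7 + 43.6)/2 = 52.3/2 = 26.1500

(32.8500, 26.1500)


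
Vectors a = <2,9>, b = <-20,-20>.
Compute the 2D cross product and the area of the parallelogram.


cross = 2*(-20) - 9*(-20) = -40 + 180 = 140
Parallelogram area = |140| = 140

cross = 140, parallelogram area = 140


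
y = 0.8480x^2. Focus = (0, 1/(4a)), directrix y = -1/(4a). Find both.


a = 0.8480
1/(4a) = 0.2948
Focus = (0, 0.2948)
Directrix: y = -0.2948

Focus = (0, 0.2948), Directrix: y = -0.2948


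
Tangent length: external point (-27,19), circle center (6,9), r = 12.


d = sqrt((-27-6)^2 + (19-9)^2) = sqrt(1089+100) = 34.4819
L = sqrt(1189.0000 - 144) = sqrt(1045.0000) = 32.3265

32.3265


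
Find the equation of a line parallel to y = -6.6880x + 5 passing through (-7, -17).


Parallel lines have equal slopes.
m2 = -6.6880
b2 = -17 + 6.6880*(-7) = -63.8160

y = -6.6880x - 63.8160


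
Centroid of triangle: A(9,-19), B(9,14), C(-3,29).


Gx = (9+9- 3)/3 = 15/3 = 5.0000
Gy = (-19+14+29)/3 = 24/3 = 8.0000

G = (5.0000, 8.0000)


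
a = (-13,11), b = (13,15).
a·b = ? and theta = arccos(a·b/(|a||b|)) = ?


a·b = -13*13 + 11*15 = -169 + 165 = -4
|a| = sqrt(169+121) = 17.0294
|b| = sqrt(169+225) = 19.8494
cos(theta) = -4/(sqrt(290)*sqrt(394)) = -4/sqrt(114260) = -0.011833
theta = arccos(-4/sqrt(114260)) = 90.6780 degrees

a·b = -4, theta = 90.6780 deg


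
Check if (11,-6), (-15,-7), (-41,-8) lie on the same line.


11*(-7+ 8) - 15*(-8+ 6) - 41*(-6+ 7)
= 11 + 30 - 41 = 0

Yes, collinear (determinant = 0)


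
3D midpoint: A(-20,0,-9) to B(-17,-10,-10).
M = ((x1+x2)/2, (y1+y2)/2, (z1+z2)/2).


Mx = (-20- 17)/2 = -18.5000
My = (0- 10)/2 = -5.0000
Mz = (-9- 10)/2 = -9.5000

M = (-18.5000, -5.0000, -9.5000)


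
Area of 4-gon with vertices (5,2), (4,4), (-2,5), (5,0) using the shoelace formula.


sum(xi*y_{i+1}) = 5*4 + 4*5 - 2*0 + 5*2 = 50
sum(yi*x_{i+1}) = 2*4 + 4*(-2) + 5*5 + 0*5 = 25
Area = |50 - 25|/2 = 25/2 = 12.5000

12.5000 sq units


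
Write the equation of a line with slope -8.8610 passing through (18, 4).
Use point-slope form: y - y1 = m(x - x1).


y - 4 = -8.8610(x - 18)
y = -8.8610x + 4 + 8.8610*18
y = -8.8610x + 163.4980

y = -8.8610x + 163.4980


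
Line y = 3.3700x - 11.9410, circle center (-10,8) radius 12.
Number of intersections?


Substitute y = 3.3700x - 11.9410: (x+ 10)^2 + (3.3700x- 11.9410-8)^2 = 144
Expand to Ax^2 + Bx + C = 0, where b-k = -19.941
A = 1+m^2 = 12.3569
B = 2(m(b-k) - h) = 2(3.3700*(-19.941) + 10) = -114.40234
C = h^2 + (b-k)^2 - r^2 = 100 + 397.643481 - 144 = 353.643481
disc = B^2-4AC = 13087.8954 - 17479.7485 = -4391.8531
disc < 0

0 intersection points


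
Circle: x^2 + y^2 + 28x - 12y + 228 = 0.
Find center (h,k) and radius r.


h = -D/2 = -28/2 = -14
k = -E/2 = 12/2 = 6
r^2 = h^2 + k^2 - F = 196 + 36 - 228 = 4
r = 2

Center (-14, 6), radius = 2


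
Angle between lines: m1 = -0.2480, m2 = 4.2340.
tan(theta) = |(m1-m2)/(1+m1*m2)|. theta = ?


m1-m2 = -4.482
1+m1*m2 = -0.050032
tan(theta) = |-4.482/(-0.050032)| = 89.582667
theta = arctan(|-4.482/(-0.050032)|) = 89.3604 degrees (acute angle)

89.3604 degrees


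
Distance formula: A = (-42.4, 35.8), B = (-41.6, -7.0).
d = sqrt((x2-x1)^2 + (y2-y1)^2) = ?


dx = -41.6 + 42.4 = 0.8
dy = -7.0 - 35.8 = -42.8
d = sqrt(0.64 + 1831.84) = sqrt(1832.48) = 42.8075

42.8075


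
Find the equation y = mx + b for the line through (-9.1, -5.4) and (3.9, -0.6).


m = (4.8)/(13.0) = 0.3692
b = y1 - m*x1 = -5.4 - (4.8*(-9.1))/(13.0) = -5.4 + 3.3600 = -2.0400

y = 0.3692x - 2.0400


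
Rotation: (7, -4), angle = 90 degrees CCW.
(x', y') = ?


cos(90) = 0, sin(90) = 1
x' = 7*0 + 4*1 = 4
y' = 7*1 - 4*0 = 7

(4, 7)


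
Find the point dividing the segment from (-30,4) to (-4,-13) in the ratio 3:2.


Px = (3*(-4) + 2*(-30))/5 = -72/5 = -14.4000
Py = (3*(-13) + 2*4)/5 = -31/5 = -6.2000

P = (-14.4000, -6.2000)


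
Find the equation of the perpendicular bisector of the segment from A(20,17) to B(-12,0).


Midpoint = (4, 8.5)
Slope of AB = dy/dx = -17/(-32) = 0.5312
Perp slope = -dx/dy = -32/17 = -1.8824
b = My - (perp slope)*Mx = 8.5 + (-32*4)/(-17) = 8.5 + 7.5294 = 16.0294

y = -1.8824x + 16.0294


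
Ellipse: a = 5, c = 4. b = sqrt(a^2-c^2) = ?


b^2 = 5^2 - (4)^2 = 25 - 16 = 9
b = sqrt(9) = 3

b = 3


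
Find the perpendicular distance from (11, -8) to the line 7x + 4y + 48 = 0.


|7*11 + 4*(-8) + 48| = |93| = 93
sqrt(49 + 16) = sqrt(65) = 8.0623
d = 93/sqrt(65) = 11.5352

11.5352


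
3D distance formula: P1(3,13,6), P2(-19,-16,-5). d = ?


dx=-22, dy=-29, dz=-11
d = sqrt(484+841+121) = sqrt(1446) = 38.0263

38.0263


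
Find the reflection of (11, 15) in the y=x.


Reflection rule for y=x: (y, x)
(11, 15) -> (15, 11)

(15, 11)


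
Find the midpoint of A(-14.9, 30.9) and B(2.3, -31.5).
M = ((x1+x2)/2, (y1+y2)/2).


Mx = (-14.9 + 2.3)/2 = -12.6/2 = -6.3000
My = (30.9 - 31.5)/2 = -0.6/2 = -0.3000

(-6.3000, -0.3000)


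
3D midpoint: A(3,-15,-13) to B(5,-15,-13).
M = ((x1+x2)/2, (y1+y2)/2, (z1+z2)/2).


Mx = (3+5)/2 = 4.0000
My = (-15- 15)/2 = -15.0000
Mz = (-13- 13)/2 = -13.0000

M = (4.0000, -15.0000, -13.0000)


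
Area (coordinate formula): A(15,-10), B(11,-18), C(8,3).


15*(-18-3) = -315
11*(3+ 10) = 143
8*(-10+ 18) = 64
sum = -108
Area = |-108|/2 = 54.0000

54.0000 sq units


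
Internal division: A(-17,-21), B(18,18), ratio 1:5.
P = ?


Px = (1*18 + 5*(-17))/6 = -67/6 = -11.1667
Py = (1*18 + 5*(-21))/6 = -87/6 = -14.5000

P = (-11.1667, -14.5000)


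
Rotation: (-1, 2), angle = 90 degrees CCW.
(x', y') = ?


cos(90) = 0, sin(90) = 1
x' = -1*0 - 2*1 = -2
y' = -1*1 + 2*0 = -1

(-2, -1)


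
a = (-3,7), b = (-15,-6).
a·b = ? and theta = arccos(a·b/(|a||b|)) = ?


a·b = -3*(-15) + 7*(-6) = 45 - 42 = 3
|a| = sqrt(9+49) = 7.6158
|b| = sqrt(225+36) = 16.1555
cos(theta) = 3/(sqrt(58)*sqrt(261)) = 3/sqrt(15138) = 0.024383
theta = arccos(3/sqrt(15138)) = 88.6028 degrees

a·b = 3, theta = 88.6028 deg


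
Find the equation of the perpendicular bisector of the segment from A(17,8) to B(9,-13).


Midpoint = (13, -2.5)
Slope of AB = dy/dx = -21/(-8) = 2.6250
Perp slope = -dx/dy = -8/21 = -0.3810
b = My - (perp slope)*Mx = -2.5 + (-8*13)/(-21) = -2.5 + 4.9524 = 2.4524

y = -0.3810x + 2.4524


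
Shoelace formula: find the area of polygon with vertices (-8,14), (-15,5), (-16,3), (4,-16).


sum(xi*y_{i+1}) = -8*5 - 15*3 - 16*(-16) + 4*14 = 227
sum(yi*x_{i+1}) = 14*(-15) + 5*(-16) + 3*4 - 16*(-8) = -150
Area = |227 + 150|/2 = 377/2 = 188.5000

188.5000 sq units


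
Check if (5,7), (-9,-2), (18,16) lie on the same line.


5*(-2-16) - 9*(16-7) + 18*(7+ 2)
= -90 - 81 + 162 = -9

No, not collinear (determinant = -9)


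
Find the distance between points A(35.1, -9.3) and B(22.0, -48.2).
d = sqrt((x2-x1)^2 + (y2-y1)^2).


dx = 22.0 - 35.1 = -13.1
dy = -48.2 + 9.3 = -38.9
d = sqrt(171.61 + 1513.21) = sqrt(1684.82) = 41.0466

41.0466


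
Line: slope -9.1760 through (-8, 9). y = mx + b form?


y - 9 = -9.1760(x + 8)
y = -9.1760x + 9 + 9.1760*(-8)
y = -9.1760x - 64.4080

y = -9.1760x - 64.4080


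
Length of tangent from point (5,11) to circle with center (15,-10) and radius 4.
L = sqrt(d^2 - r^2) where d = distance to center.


d = sqrt((5-15)^2 + (11+ 10)^2) = sqrt(100+441) = 23.2594
L = sqrt(541.0000 - 16) = sqrt(525.0000) = 22.9129

22.9129


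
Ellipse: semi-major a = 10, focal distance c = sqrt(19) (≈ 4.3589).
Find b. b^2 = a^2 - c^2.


b^2 = 10^2 - (sqrt(19))^2 = 100 - 19 = 81
b = sqrt(81) = 9

b = 9


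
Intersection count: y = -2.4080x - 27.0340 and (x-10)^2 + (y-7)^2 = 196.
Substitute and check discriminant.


Substitute y = -2.4080x - 27.0340: (x-10)^2 + (-2.4080x- 27.0340-7)^2 = 196
Expand to Ax^2 + Bx + C = 0, where b-k = -34.034
A = 1+m^2 = 6.798464
B = 2(m(b-k) - h) = 2(-2.4080*(-34.034) - 10) = 143.907744
C = h^2 + (b-k)^2 - r^2 = 100 + 1158.313156 - 196 = 1062.313156
disc = B^2-4AC = 20709.4388 - 28888.3910 = -8178.9522
disc < 0

0 intersection points


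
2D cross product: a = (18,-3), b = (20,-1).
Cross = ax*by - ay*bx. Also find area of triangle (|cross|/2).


cross = 18*(-1) + 3*20 = -18 + 60 = 42
Triangle area = |42|/2 = 42/2 = 21.0000

cross = 42, triangle area = 21.0000


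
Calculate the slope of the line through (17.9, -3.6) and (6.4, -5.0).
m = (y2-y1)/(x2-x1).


dy = -5.0 + 3.6 = -1.4
dx = 6.4 - 17.9 = -11.5
m = -1.4/(-11.5) = 0.1217

m = 0.1217


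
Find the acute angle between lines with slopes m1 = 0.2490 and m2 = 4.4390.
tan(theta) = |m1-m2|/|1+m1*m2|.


m1-m2 = -4.19
1+m1*m2 = 2.105311
tan(theta) = |-4.19/2.105311| = 1.990205
theta = arctan(|-4.19/2.105311|) = 63.3223 degrees (acute angle)

63.3223 degrees


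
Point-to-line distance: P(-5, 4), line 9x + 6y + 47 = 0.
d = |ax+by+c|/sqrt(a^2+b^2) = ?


|9*(-5) + 6*4 + 47| = |26| = 26
sqrt(81 + 36) = sqrt(117) = 10.8167
d = 26/sqrt(117) = 2.4037

2.4037


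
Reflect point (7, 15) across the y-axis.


Reflection rule for y-axis: (-x, y)
(7, 15) -> (-7, 15)

(-7, 15)


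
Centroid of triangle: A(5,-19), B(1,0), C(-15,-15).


Gx = (5+1- 15)/3 = -9/3 = -3.0000
Gy = (-19+0- 15)/3 = -34/3 = -11.3333

G = (-3.0000, -11.3333)


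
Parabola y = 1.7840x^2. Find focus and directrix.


a = 1.7840
1/(4a) = 0.1401
Focus = (0, 0.1401)
Directrix: y = -0.1401

Focus = (0, 0.1401), Directrix: y = -0.1401


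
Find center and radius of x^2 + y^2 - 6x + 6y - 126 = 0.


h = -D/2 = 6/2 = 3
k = -E/2 = -6/2 = -3
r^2 = h^2 + k^2 - F = 9 + 9 + 126 = 144
r = 12

Center (3, -3), radius = 12


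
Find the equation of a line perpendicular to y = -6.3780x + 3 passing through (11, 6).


Perpendicular slope = -1/m1 = -1/(-6.3780) = 0.1568
b2 = y0 - m2*x0 = 6 + 11/(-6.3780) = 6 - 1.7247 = 4.2753

y = 0.1568x + 4.2753


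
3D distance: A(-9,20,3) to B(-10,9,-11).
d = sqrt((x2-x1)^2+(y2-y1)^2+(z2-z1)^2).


dx=-1, dy=-11, dz=-14
d = sqrt(1+121+196) = sqrt(318) = 17.8326

17.8326


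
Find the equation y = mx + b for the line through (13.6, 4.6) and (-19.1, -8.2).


m = (-12.8)/(-32.7) = 0.3914
b = y1 - m*x1 = 4.6 - (-12.8*13.6)/(-32.7) = 4.6 - 5.3235 = -0.7235

y = 0.3914x - 0.7235


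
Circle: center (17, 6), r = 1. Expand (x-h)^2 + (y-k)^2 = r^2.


(x-17)^2 + (y-6)^2 = 1^2
D = -2h = -34, E = -2k = -12
F = h^2+k^2-r^2 = 289+36-1 = 324

x^2 + y^2 - 34x - 12y + 324 = 0


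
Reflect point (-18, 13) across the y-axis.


Reflection rule for y-axis: (-x, y)
(-18, 13) -> (18, 13)

(18, 13)


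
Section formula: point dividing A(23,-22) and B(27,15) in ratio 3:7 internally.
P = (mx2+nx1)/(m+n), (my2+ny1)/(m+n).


Px = (3*27 + 7*23)/10 = 242/10 = 24.2000
Py = (3*15 + 7*(-22))/10 = -109/10 = -10.9000

P = (24.2000, -10.9000)


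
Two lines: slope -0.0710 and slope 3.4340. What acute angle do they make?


m1-m2 = -3.505
1+m1*m2 = 0.756186
tan(theta) = |-3.505/0.756186| = 4.635103
theta = arctan(|-3.505/0.756186|) = 77.8253 degrees (acute angle)

77.8253 degrees


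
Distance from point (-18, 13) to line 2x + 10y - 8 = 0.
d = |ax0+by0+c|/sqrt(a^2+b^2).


|2*(-18) + 10*13 - 8| = |86| = 86
sqrt(4 + 100) = sqrt(104) = 10.1980
d = 86/sqrt(104) = 8.4330

8.4330


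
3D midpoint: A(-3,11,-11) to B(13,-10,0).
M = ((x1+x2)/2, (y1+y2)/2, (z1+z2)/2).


Mx = (-3+13)/2 = 5.0000
My = (11- 10)/2 = 0.5000
Mz = (-11+0)/2 = -5.5000

M = (5.0000, 0.5000, -5.5000)


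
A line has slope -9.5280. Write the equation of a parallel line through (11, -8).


Parallel lines have equal slopes.
m2 = -9.5280
b2 = -8 + 9.5280*11 = 96.8080

y = -9.5280x + 96.8080


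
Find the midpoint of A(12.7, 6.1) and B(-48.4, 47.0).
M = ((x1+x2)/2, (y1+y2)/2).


Mx = (12.7 - 48.4)/2 = -35.7/2 = -17.8500
My = (6.1 + 47.0)/2 = 53.1/2 = 26.5500

(-17.8500, 26.5500)


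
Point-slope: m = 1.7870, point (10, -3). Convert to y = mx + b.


y + 3 = 1.7870(x - 10)
y = 1.7870x - 3 - 1.7870*10
y = 1.7870x - 20.8700

y = 1.7870x - 20.8700


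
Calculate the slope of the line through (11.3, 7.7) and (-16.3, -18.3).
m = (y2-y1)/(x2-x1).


dy = -18.3 - 7.7 = -26.0
dx = -16.3 - 11.3 = -27.6
m = -26.0/(-27.6) = 0.9420

m = 0.9420


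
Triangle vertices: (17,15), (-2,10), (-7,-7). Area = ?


17*(10+ 7) = 289
-2*(-7-15) = 44
-7*(15-10) = -35
sum = 298
Area = |298|/2 = 149.0000

149.0000 sq units


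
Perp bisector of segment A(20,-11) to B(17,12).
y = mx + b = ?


Midpoint = (18.5, 0.5)
Slope of AB = dy/dx = 23/(-3) = -7.6667
Perp slope = -dx/dy = 3/23 = 0.1304
b = My - (perp slope)*Mx = 0.5 + (-3*18.5)/23 = 0.5 - 2.4130 = -1.9130

y = 0.1304x - 1.9130


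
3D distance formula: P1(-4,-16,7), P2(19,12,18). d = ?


dx=23, dy=28, dz=11
d = sqrt(529+784+121) = sqrt(1434) = 37.8682

37.8682


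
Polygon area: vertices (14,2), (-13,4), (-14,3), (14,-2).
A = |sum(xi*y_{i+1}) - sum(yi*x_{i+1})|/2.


sum(xi*y_{i+1}) = 14*4 - 13*3 - 14*(-2) + 14*2 = 73
sum(yi*x_{i+1}) = 2*(-13) + 4*(-14) + 3*14 - 2*14 = -68
Area = |73 + 68|/2 = 141/2 = 70.5000

70.5000 sq units


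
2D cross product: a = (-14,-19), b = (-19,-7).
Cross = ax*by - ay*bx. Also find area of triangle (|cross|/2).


cross = -14*(-7) + 19*(-19) = 98 - 361 = -263
Triangle area = |-263|/2 = 263/2 = 131.5000

cross = -263, triangle area = 131.5000


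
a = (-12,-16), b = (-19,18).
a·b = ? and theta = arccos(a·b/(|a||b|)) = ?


a·b = -12*(-19) - 16*18 = 228 - 288 = -60
|a| = sqrt(144+256) = 20.0000
|b| = sqrt(361+324) = 26.1725
cos(theta) = -60/(sqrt(400)*sqrt(685)) = -60/sqrt(274000) = -0.114624
theta = arccos(-60/sqrt(274000)) = 96.5819 degrees

a·b = -60, theta = 96.5819 deg


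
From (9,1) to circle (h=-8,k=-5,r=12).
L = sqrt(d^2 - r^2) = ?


d = sqrt((9+ 8)^2 + (1+ 5)^2) = sqrt(289+36) = 18.0278
L = sqrt(325.0000 - 144) = sqrt(181.0000) = 13.4536

13.4536


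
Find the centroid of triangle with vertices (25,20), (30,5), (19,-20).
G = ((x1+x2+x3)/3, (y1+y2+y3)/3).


Gx = (25+30+19)/3 = 74/3 = 24.6667
Gy = (20+5- 20)/3 = 5/3 = 1.6667

G = (24.6667, 1.6667)


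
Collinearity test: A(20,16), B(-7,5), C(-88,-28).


20*(5+ 28) - 7*(-28-16) - 88*(16-5)
= 660 + 308 - 968 = 0

Yes, collinear (determinant = 0)


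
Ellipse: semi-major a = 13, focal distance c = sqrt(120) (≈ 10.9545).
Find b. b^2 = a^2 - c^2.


b^2 = 13^2 - (sqrt(120))^2 = 169 - 120 = 49
b = sqrt(49) = 7

b = 7


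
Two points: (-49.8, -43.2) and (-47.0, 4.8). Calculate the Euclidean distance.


dx = -47.0 + 49.8 = 2.8
dy = 4.8 + 43.2 = 48.0
d = sqrt(7.84 + 2304.0) = sqrt(2311.84) = 48.0816

48.0816


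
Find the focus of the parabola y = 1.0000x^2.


a = 1.0000
4a = 4.0000
focus = (0, 1/4.0000) = (0, 0.2500)

Focus = (0, 0.2500)


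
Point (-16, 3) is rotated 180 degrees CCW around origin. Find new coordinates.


cos(180) = -1, sin(180) = 0
x' = -16*(-1) - 3*0 = 16
y' = -16*0 + 3*(-1) = -3

(16, -3)


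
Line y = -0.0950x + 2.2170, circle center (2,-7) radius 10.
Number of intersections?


Substitute y = -0.0950x + 2.2170: (x-2)^2 + (-0.0950x+2.2170+ 7)^2 = 100
Expand to Ax^2 + Bx + C = 0, where b-k = 9.217
A = 1+m^2 = 1.009025
B = 2(m(b-k) - h) = 2(-0.0950*9.217 - 2) = -5.75123
C = h^2 + (b-k)^2 - r^2 = 4 + 84.953089 - 100 = -11.046911
disc = B^2-4AC = 33.0766 + 44.5864 = 77.6630
disc > 0

2 intersection points


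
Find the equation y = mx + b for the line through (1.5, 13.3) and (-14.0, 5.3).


m = (-8.0)/(-15.5) = 0.5161
b = y1 - m*x1 = 13.3 - (-8.0*1.5)/(-15.5) = 13.3 - 0.7742 = 12.5258

y = 0.5161x + 12.5258


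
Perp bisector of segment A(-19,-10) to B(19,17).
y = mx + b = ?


Midpoint = (0, 3.5)
Slope of AB = dy/dx = 27/38 = 0.7105
Perp slope = -dx/dy = -38/27 = -1.4074
b = My - (perp slope)*Mx = 3.5 + (38*0)/27 = 3.5 + 0 = 3.5000

y = -1.4074x + 3.5000


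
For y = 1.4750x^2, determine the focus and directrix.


a = 1.4750
1/(4a) = 0.1695
Focus = (0, 0.1695)
Directrix: y = -0.1695

Focus = (0, 0.1695), Directrix: y = -0.1695


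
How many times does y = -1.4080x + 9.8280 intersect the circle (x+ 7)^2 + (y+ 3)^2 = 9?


Substitute y = -1.4080x + 9.8280: (x+ 7)^2 + (-1.4080x+9.8280+ 3)^2 = 9
Expand to Ax^2 + Bx + C = 0, where b-k = 12.828
A = 1+m^2 = 2.982464
B = 2(m(b-k) - h) = 2(-1.4080*12.828 + 7) = -22.123648
C = h^2 + (b-k)^2 - r^2 = 49 + 164.557584 - 9 = 204.557584
disc = B^2-4AC = 489.4558 - 2440.3425 = -1950.8867
disc < 0

0 intersection points


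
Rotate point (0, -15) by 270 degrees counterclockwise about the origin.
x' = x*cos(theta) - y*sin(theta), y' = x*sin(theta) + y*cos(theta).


cos(270) = 0, sin(270) = -1
x' = 0*0 + 15*(-1) = -15
y' = 0*(-1) - 15*0 = 0

(-15, 0)


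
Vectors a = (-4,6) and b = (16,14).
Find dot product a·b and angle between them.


a·b = -4*16 + 6*14 = -64 + 84 = 20
|a| = sqrt(16+36) = 7.2111
|b| = sqrt(256+196) = 21.2603
cos(theta) = 20/(sqrt(52)*sqrt(452)) = 20/sqrt(23504) = 0.130455
theta = arccos(20/sqrt(23504)) = 82.5041 degrees

a·b = 20, theta = 82.5041 deg


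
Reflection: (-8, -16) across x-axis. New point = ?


Reflection rule for x-axis: (x, -y)
(-8, -16) -> (-8, 16)

(-8, 16)


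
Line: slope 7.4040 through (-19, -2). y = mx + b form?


y + 2 = 7.4040(x + 19)
y = 7.4040x - 2 - 7.4040*(-19)
y = 7.4040x + 138.6760

y = 7.4040x + 138.6760


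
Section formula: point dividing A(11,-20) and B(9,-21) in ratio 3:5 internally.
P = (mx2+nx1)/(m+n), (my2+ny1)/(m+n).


Px = (3*9 + 5*11)/8 = 82/8 = 10.2500
Py = (3*(-21) + 5*(-20))/8 = -163/8 = -20.3750

P = (10.2500, -20.3750)


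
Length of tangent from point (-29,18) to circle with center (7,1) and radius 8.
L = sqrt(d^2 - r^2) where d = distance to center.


d = sqrt((-29-7)^2 + (18-1)^2) = sqrt(1296+289) = 39.8121
L = sqrt(1585.0000 - 64) = sqrt(1521.0000) = 39.0000

39.0000


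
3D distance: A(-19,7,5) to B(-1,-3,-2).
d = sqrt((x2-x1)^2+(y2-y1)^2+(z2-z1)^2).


dx=18, dy=-10, dz=-7
d = sqrt(324+100+49) = sqrt(473) = 21.7486

21.7486


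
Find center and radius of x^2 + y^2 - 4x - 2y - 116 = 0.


h = -D/2 = 4/2 = 2
k = -E/2 = 2/2 = 1
r^2 = h^2 + k^2 - F = 4 + 1 + 116 = 121
r = 11

Center (2, 1), radius = 11


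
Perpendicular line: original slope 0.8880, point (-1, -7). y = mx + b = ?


Perpendicular slope = -1/m1 = -1/0.8880 = -1.1261
b2 = y0 - m2*x0 = -7 - 1/0.8880 = -7 - 1.1261 = -8.1261

y = -1.1261x - 8.1261


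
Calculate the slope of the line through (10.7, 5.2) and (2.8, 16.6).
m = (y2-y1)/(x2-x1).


dy = 16.6 - 5.2 = 11.4
dx = 2.8 - 10.7 = -7.9
m = 11.4/(-7.9) = -1.4430

m = -1.4430


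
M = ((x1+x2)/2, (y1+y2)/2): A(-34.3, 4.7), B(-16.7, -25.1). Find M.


Mx = (-34.3 - 16.7)/2 = -51.0/2 = -25.5000
My = (4.7 - 25.1)/2 = -20.4/2 = -10.2000

(-25.5000, -10.2000)


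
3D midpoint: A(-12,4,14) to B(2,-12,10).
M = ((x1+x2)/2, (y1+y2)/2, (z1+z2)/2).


Mx = (-12+2)/2 = -5.0000
My = (4- 12)/2 = -4.0000
Mz = (14+10)/2 = 12.0000

M = (-5.0000, -4.0000, 12.0000)


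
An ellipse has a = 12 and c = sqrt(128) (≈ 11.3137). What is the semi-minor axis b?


b^2 = 12^2 - (sqrt(128))^2 = 144 - 128 = 16
b = sqrt(16) = 4

b = 4


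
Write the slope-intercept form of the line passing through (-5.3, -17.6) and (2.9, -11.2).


m = (6.4)/(8.2) = 0.7805
b = y1 - m*x1 = -17.6 - (6.4*(-5.3))/(8.2) = -17.6 + 4.1366 = -13.4634

y = 0.7805x - 13.4634


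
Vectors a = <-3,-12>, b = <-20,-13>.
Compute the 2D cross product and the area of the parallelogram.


cross = -3*(-13) + 12*(-20) = 39 - 240 = -201
Parallelogram area = |-201| = 201

cross = -201, parallelogram area = 201


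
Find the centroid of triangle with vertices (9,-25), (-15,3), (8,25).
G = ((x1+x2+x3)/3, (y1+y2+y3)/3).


Gx = (9- 15+8)/3 = 2/3 = 0.6667
Gy = (-25+3+25)/3 = 3/3 = 1.0000

G = (0.6667, 1.0000)


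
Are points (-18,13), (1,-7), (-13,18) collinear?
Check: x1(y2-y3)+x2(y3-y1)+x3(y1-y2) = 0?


-18*(-7-18) + 1*(18-13) - 13*(13+ 7)
= 450 + 5 - 260 = 195

No, not collinear (determinant = 195)


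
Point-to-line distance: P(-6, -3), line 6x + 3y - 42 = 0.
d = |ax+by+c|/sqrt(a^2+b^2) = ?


|6*(-6) + 3*(-3) - 42| = |-87| = 87
sqrt(36 + 9) = sqrt(45) = 6.7082
d = 87/sqrt(45) = 12.9692

12.9692


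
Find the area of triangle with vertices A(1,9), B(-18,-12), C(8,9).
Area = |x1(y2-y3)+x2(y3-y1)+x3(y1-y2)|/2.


1*(-12-9) = -21
-18*(9-9) = 0
8*(9+ 12) = 168
sum = 147
Area = |147|/2 = 73.5000

73.5000 sq units


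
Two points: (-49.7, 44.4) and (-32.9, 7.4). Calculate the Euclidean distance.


dx = -32.9 + 49.7 = 16.8
dy = 7.4 - 44.4 = -37.0
d = sqrt(282.24 + 1369.0) = sqrt(1651.24) = 40.6355

40.6355


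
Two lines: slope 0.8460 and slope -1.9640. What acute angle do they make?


m1-m2 = 2.81
1+m1*m2 = -0.661544
tan(theta) = |2.81/(-0.661544)| = 4.247639
theta = arctan(|2.81/(-0.661544)|) = 76.7524 degrees (acute angle)

76.7524 degrees


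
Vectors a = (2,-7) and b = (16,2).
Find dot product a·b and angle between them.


a·b = 2*16 - 7*2 = 32 - 14 = 18
|a| = sqrt(4+49) = 7.2801
|b| = sqrt(256+4) = 16.1245
cos(theta) = 18/(sqrt(53)*sqrt(260)) = 18/sqrt(13780) = 0.153337
theta = arccos(18/sqrt(13780)) = 81.1796 degrees

a·b = 18, theta = 81.1796 deg


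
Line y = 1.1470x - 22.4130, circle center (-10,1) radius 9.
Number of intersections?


Substitute y = 1.1470x - 22.4130: (x+ 10)^2 + (1.1470x- 22.4130-1)^2 = 81
Expand to Ax^2 + Bx + C = 0, where b-k = -23.413
A = 1+m^2 = 2.315609
B = 2(m(b-k) - h) = 2(1.1470*(-23.413) + 10) = -33.709422
C = h^2 + (b-k)^2 - r^2 = 100 + 548.168569 - 81 = 567.168569
disc = B^2-4AC = 1136.3251 - 5253.3626 = -4117.0375
disc < 0

0 intersection points


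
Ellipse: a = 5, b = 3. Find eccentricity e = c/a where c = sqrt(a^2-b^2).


c = sqrt(25-9) = sqrt(16) = 4.0000
e = c/a = 4/5 = 0.8000

e = 0.8000


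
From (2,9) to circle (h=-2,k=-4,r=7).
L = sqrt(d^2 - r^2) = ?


d = sqrt((2+ 2)^2 + (9+ 4)^2) = sqrt(16+169) = 13.6015
L = sqrt(185.0000 - 49) = sqrt(136.0000) = 11.6619

11.6619


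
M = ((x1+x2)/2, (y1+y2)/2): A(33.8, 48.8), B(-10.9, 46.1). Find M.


Mx = (33.8 - 10.9)/2 = 22.9/2 = 11.4500
My = (48.8 + 46.1)/2 = 94.9/2 = 47.4500

(11.4500, 47.4500)


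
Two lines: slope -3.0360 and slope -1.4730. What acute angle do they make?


m1-m2 = -1.563
1+m1*m2 = 5.472028
tan(theta) = |-1.563/5.472028| = 0.285635
theta = arctan(|-1.563/5.472028|) = 15.9412 degrees (acute angle)

15.9412 degrees


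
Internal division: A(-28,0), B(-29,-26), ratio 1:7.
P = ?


Px = (1*(-29) + 7*(-28))/8 = -225/8 = -28.1250
Py = (1*(-26) + 7*0)/8 = -26/8 = -3.2500

P = (-28.1250, -3.2500)


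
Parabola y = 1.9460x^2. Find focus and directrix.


a = 1.9460
1/(4a) = 0.1285
Focus = (0, 0.1285)
Directrix: y = -0.1285

Focus = (0, 0.1285), Directrix: y = -0.1285


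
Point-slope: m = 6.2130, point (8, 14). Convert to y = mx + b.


y - 14 = 6.2130(x - 8)
y = 6.2130x + 14 - 6.2130*8
y = 6.2130x - 35.7040

y = 6.2130x - 35.7040


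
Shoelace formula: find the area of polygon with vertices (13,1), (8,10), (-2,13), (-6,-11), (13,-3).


sum(xi*y_{i+1}) = 13*10 + 8*13 - 2*(-11) - 6*(-3) + 13*1 = 287
sum(yi*x_{i+1}) = 1*8 + 10*(-2) + 13*(-6) - 11*13 - 3*13 = -272
Area = |287 + 272|/2 = 559/2 = 279.5000

279.5000 sq units


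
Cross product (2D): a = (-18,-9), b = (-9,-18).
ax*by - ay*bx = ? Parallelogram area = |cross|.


cross = -18*(-18) + 9*(-9) = 324 - 81 = 243
Parallelogram area = |243| = 243

cross = 243, parallelogram area = 243


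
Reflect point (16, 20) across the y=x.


Reflection rule for y=x: (y, x)
(16, 20) -> (20, 16)

(20, 16)


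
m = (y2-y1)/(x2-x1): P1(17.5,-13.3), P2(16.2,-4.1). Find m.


dy = -4.1 + 13.3 = 9.2
dx = 16.2 - 17.5 = -1.3
m = 9.2/(-1.3) = -7.0769

m = -7.0769


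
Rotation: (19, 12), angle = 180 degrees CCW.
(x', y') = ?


cos(180) = -1, sin(180) = 0
x' = 19*(-1) - 12*0 = -19
y' = 19*0 + 12*(-1) = -12

(-19, -12)


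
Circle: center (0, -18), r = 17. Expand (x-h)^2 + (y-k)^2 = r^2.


(x-0)^2 + (y+ 18)^2 = 17^2
D = -2h = 0, E = -2k = 36
F = h^2+k^2-r^2 = 0+324-289 = 35

x^2 + y^2 + 36y + 35 = 0


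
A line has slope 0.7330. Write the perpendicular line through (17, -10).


Perpendicular slope = -1/m1 = -1/0.7330 = -1.3643
b2 = y0 - m2*x0 = -10 + 17/0.7330 = -10 + 23.1924 = 13.1924

y = -1.3643x + 13.1924


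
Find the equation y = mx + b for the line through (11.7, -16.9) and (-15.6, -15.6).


m = (1.3)/(-27.3) = -0.0476
b = y1 - m*x1 = -16.9 - (1.3*11.7)/(-27.3) = -16.9 + 0.5571 = -16.3429

y = -0.0476x - 16.3429


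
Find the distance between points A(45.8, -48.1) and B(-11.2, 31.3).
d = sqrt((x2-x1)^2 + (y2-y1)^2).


dx = -11.2 - 45.8 = -57.0
dy = 31.3 + 48.1 = 79.4
d = sqrt(3249.0 + 6304.36) = sqrt(9553.36) = 97.7413

97.7413


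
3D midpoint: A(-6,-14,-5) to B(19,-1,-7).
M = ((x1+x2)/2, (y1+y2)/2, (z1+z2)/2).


Mx = (-6+19)/2 = 6.5000
My = (-14- 1)/2 = -7.5000
Mz = (-5- 7)/2 = -6.0000

M = (6.5000, -7.5000, -6.0000)


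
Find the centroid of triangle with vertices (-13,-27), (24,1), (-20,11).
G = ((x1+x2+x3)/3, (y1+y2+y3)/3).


Gx = (-13+24- 20)/3 = -9/3 = -3.0000
Gy = (-27+1+11)/3 = -15/3 = -5.0000

G = (-3.0000, -5.0000)


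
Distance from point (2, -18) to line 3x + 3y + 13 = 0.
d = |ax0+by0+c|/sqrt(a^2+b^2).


|3*2 + 3*(-18) + 13| = |-35| = 35
sqrt(9 + 9) = sqrt(18) = 4.2426
d = 35/sqrt(18) = 8.2496

8.2496


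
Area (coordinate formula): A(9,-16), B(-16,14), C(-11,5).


9*(14-5) = 81
-16*(5+ 16) = -336
-11*(-16-14) = 330
sum = 75
Area = |75|/2 = 37.5000

37.5000 sq units


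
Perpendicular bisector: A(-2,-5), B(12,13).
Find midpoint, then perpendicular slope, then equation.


Midpoint = (5, 4)
Slope of AB = dy/dx = 18/14 = 1.2857
Perp slope = -dx/dy = -14/18 = -0.7778
b = My - (perp slope)*Mx = 4 + (14*5)/18 = 4 + 3.8889 = 7.8889

y = -0.7778x + 7.8889


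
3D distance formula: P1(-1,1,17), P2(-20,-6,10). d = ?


dx=-19, dy=-7, dz=-7
d = sqrt(361+49+49) = sqrt(459) = 21.4243

21.4243


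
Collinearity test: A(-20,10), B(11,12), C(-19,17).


-20*(12-17) + 11*(17-10) - 19*(10-12)
= 100 + 77 + 38 = 215

No, not collinear (determinant = 215)


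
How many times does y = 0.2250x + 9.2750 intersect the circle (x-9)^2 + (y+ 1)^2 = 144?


Substitute y = 0.2250x + 9.2750: (x-9)^2 + (0.2250x+9.2750+ 1)^2 = 144
Expand to Ax^2 + Bx + C = 0, where b-k = 10.275
A = 1+m^2 = 1.050625
B = 2(m(b-k) - h) = 2(0.2250*10.275 - 9) = -13.37625
C = h^2 + (b-k)^2 - r^2 = 81 + 105.575625 - 144 = 42.575625
disc = B^2-4AC = 178.9241 - 178.9241 = 0
disc = 0

1 intersection point (tangent)


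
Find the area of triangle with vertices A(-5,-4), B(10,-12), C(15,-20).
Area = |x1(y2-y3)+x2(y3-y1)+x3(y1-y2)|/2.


-5*(-12+ 20) = -40
10*(-20+ 4) = -160
15*(-4+ 12) = 120
sum = -80
Area = |-80|/2 = 40.0000

40.0000 sq units


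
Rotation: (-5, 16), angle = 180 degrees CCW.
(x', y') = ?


cos(180) = -1, sin(180) = 0
x' = -5*(-1) - 16*0 = 5
y' = -5*0 + 16*(-1) = -16

(5, -16)


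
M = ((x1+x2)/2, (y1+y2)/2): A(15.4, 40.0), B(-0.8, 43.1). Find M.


Mx = (15.4 - 0.8)/2 = 14.6/2 = 7.3000
My = (40.0 + 43.1)/2 = 83.1/2 = 41.5500

(7.3000, 41.5500)


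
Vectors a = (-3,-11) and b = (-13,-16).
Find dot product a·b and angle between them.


a·b = -3*(-13) - 11*(-16) = 39 + 176 = 215
|a| = sqrt(9+121) = 11.4018
|b| = sqrt(169+256) = 20.6155
cos(theta) = 215/(sqrt(130)*sqrt(425)) = 215/sqrt(55250) = 0.914687
theta = arccos(215/sqrt(55250)) = 23.8387 degrees

a·b = 215, theta = 23.8387 deg


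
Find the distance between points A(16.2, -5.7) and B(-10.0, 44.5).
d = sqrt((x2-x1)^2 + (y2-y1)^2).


dx = -10.0 - 16.2 = -26.2
dy = 44.5 + 5.7 = 50.2
d = sqrt(686.44 + 2520.04) = sqrt(3206.48) = 56.6258

56.6258


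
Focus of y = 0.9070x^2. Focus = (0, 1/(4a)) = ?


a = 0.9070
4a = 3.6280
focus = (0, 1/3.6280) = (0, 0.2756)

Focus = (0, 0.2756)


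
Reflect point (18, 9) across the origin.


Reflection rule for origin: (-x, -y)
(18, 9) -> (-18, -9)

(-18, -9)


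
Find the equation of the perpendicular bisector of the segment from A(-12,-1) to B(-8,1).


Midpoint = (-10, 0)
Slope of AB = dy/dx = 2/4 = 0.5000
Perp slope = -dx/dy = -4/2 = -2.0000
b = My - (perp slope)*Mx = 0 + (4*(-10))/2 = 0 - 20.0000 = -20.0000

y = -2.0000x - 20.0000


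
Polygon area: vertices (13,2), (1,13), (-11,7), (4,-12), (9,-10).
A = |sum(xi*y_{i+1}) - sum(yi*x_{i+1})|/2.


sum(xi*y_{i+1}) = 13*13 + 1*7 - 11*(-12) + 4*(-10) + 9*2 = 286
sum(yi*x_{i+1}) = 2*1 + 13*(-11) + 7*4 - 12*9 - 10*13 = -351
Area = |286 + 351|/2 = 637/2 = 318.5000

318.5000 sq units


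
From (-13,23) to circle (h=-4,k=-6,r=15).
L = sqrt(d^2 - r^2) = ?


d = sqrt((-13+ 4)^2 + (23+ 6)^2) = sqrt(81+841) = 30.3645
L = sqrt(922.0000 - 225) = sqrt(697.0000) = 26.4008

26.4008


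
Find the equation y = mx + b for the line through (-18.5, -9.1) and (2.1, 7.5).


m = (16.6)/(20.6) = 0.8058
b = y1 - m*x1 = -9.1 - (16.6*(-18.5))/(20.6) = -9.1 + 14.9078 = 5.8078

y = 0.8058x + 5.8078


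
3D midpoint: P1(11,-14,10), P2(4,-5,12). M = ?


Mx = (11+4)/2 = 7.5000
My = (-14- 5)/2 = -9.5000
Mz = (10+12)/2 = 11.0000

M = (7.5000, -9.5000, 11.0000)


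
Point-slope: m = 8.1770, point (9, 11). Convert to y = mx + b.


y - 11 = 8.1770(x - 9)
y = 8.1770x + 11 - 8.1770*9
y = 8.1770x - 62.5930

y = 8.1770x - 62.5930


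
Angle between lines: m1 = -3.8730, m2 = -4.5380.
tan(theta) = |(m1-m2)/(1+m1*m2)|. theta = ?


m1-m2 = 0.665
1+m1*m2 = 18.575674
tan(theta) = |0.665/18.575674| = 0.035800
theta = arctan(|0.665/18.575674|) = 2.0503 degrees (acute angle)

2.0503 degrees


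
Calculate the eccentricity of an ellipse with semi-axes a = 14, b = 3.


c = sqrt(196-9) = sqrt(187) = 13.6748
e = c/a = sqrt(187)/14 = 0.9768

e = 0.9768


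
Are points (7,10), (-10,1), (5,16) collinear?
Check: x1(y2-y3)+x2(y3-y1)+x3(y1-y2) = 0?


7*(1-16) - 10*(16-10) + 5*(10-1)
= -105 - 60 + 45 = -120

No, not collinear (determinant = -120)


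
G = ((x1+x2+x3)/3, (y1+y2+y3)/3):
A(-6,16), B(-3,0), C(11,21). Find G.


Gx = (-6- 3+11)/3 = 2/3 = 0.6667
Gy = (16+0+21)/3 = 37/3 = 12.3333

G = (0.6667, 12.3333)


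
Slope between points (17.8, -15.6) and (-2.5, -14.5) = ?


dy = -14.5 + 15.6 = 1.1
dx = -2.5 - 17.8 = -20.3
m = 1.1/(-20.3) = -0.0542

m = -0.0542


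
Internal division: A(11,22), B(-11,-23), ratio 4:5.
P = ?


Px = (4*(-11) + 5*11)/9 = 11/9 = 1.2222
Py = (4*(-23) + 5*22)/9 = 18/9 = 2.0000

P = (1.2222, 2.0000)


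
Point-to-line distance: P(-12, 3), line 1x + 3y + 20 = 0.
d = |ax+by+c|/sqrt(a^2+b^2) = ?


|1*(-12) + 3*3 + 20| = |17| = 17
sqrt(1 + 9) = sqrt(10) = 3.1623
d = 17/sqrt(10) = 5.3759

5.3759


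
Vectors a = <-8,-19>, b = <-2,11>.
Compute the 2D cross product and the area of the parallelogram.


cross = -8*11 + 19*(-2) = -88 - 38 = -126
Parallelogram area = |-126| = 126

cross = -126, parallelogram area = 126


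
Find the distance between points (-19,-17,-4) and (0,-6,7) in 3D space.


dx=19, dy=11, dz=11
d = sqrt(361+121+121) = sqrt(603) = 24.5561

24.5561


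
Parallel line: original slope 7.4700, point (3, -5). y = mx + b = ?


Parallel lines have equal slopes.
m2 = 7.4700
b2 = -5 - 7.4700*3 = -27.4100

y = 7.4700x - 27.4100


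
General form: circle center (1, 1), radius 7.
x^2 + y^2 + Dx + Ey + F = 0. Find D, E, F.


(x-1)^2 + (y-1)^2 = 7^2
D = -2h = -2, E = -2k = -2
F = h^2+k^2-r^2 = 1+1-49 = -47

D = -2, E = -2, F = -47


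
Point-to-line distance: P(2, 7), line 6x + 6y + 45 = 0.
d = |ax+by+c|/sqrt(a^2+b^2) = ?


|6*2 + 6*7 + 45| = |99| = 99
sqrt(36 + 36) = sqrt(72) = 8.4853
d = 99/sqrt(72) = 11.6673

11.6673


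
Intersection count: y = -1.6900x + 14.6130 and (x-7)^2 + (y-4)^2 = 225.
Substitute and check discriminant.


Substitute y = -1.6900x + 14.6130: (x-7)^2 + (-1.6900x+14.6130-4)^2 = 225
Expand to Ax^2 + Bx + C = 0, where b-k = 10.613
A = 1+m^2 = 3.8561
B = 2(m(b-k) - h) = 2(-1.6900*10.613 - 7) = -49.87194
C = h^2 + (b-k)^2 - r^2 = 49 + 112.635769 - 225 = -63.364231
disc = B^2-4AC = 2487.2104 + 977.3552 = 3464.5656
disc > 0

2 intersection points


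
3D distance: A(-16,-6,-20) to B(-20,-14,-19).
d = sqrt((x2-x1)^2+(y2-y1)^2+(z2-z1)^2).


dx=-4, dy=-8, dz=1
d = sqrt(16+64+1) = sqrt(81) = 9.0000

9.0000


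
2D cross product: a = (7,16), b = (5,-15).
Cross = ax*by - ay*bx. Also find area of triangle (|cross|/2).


cross = 7*(-15) - 16*5 = -105 - 80 = -185
Triangle area = |-185|/2 = 185/2 = 92.5000

cross = -185, triangle area = 92.5000


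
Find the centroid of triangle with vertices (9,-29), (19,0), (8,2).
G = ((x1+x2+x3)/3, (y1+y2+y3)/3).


Gx = (9+19+8)/3 = 36/3 = 12.0000
Gy = (-29+0+2)/3 = -27/3 = -9.0000

G = (12.0000, -9.0000)


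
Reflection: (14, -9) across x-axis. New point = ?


Reflection rule for x-axis: (x, -y)
(14, -9) -> (14, 9)

(14, 9)


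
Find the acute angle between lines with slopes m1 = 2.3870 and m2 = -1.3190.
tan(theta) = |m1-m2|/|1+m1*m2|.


m1-m2 = 3.706
1+m1*m2 = -2.148453
tan(theta) = |3.706/(-2.148453)| = 1.724962
theta = arctan(|3.706/(-2.148453)|) = 59.8981 degrees (acute angle)

59.8981 degrees


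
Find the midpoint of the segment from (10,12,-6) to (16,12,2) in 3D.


Mx = (10+16)/2 = 13.0000
My = (12+12)/2 = 12.0000
Mz = (-6+2)/2 = -2.0000

M = (13.0000, 12.0000, -2.0000)


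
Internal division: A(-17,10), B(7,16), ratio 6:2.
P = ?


Px = (6*7 + 2*(-17))/8 = 8/8 = 1.0000
Py = (6*16 + 2*10)/8 = 116/8 = 14.5000

P = (1.0000, 14.5000)


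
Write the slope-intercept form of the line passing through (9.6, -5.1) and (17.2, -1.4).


m = (3.7)/(7.6) = 0.4868
b = y1 - m*x1 = -5.1 - (3.7*9.6)/(7.6) = -5.1 - 4.6737 = -9.7737

y = 0.4868x - 9.7737


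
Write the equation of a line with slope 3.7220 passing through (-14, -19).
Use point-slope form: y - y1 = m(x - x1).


y + 19 = 3.7220(x + 14)
y = 3.7220x - 19 - 3.7220*(-14)
y = 3.7220x + 33.1080

y = 3.7220x + 33.1080


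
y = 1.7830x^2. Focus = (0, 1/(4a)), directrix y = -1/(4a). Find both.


a = 1.7830
1/(4a) = 0.1402
Focus = (0, 0.1402)
Directrix: y = -0.1402

Focus = (0, 0.1402), Directrix: y = -0.1402


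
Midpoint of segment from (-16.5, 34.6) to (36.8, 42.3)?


Mx = (-16.5 + 36.8)/2 = 20.3/2 = 10.1500
My = (34.6 + 42.3)/2 = 76.9/2 = 38.4500

(10.1500, 38.4500)


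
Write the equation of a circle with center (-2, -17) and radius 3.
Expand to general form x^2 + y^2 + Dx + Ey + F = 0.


(x+ 2)^2 + (y+ 17)^2 = 3^2
D = -2h = 4, E = -2k = 34
F = h^2+k^2-r^2 = 4+289-9 = 284

x^2 + y^2 + 4x + 34y + 284 = 0
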